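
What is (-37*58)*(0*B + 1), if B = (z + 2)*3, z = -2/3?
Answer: -2146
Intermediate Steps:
z = -⅔ (z = -2*⅓ = -⅔ ≈ -0.66667)
B = 4 (B = (-⅔ + 2)*3 = (4/3)*3 = 4)
(-37*58)*(0*B + 1) = (-37*58)*(0*4 + 1) = -2146*(0 + 1) = -2146*1 = -2146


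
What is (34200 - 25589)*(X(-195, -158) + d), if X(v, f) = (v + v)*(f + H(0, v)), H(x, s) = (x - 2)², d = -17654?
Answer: 365158066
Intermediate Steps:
H(x, s) = (-2 + x)²
X(v, f) = 2*v*(4 + f) (X(v, f) = (v + v)*(f + (-2 + 0)²) = (2*v)*(f + (-2)²) = (2*v)*(f + 4) = (2*v)*(4 + f) = 2*v*(4 + f))
(34200 - 25589)*(X(-195, -158) + d) = (34200 - 25589)*(2*(-195)*(4 - 158) - 17654) = 8611*(2*(-195)*(-154) - 17654) = 8611*(60060 - 17654) = 8611*42406 = 365158066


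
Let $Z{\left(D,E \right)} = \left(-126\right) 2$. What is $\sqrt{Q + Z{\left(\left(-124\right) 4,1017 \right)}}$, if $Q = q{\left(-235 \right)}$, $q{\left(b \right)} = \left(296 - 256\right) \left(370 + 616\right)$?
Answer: $2 \sqrt{9797} \approx 197.96$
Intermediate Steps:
$q{\left(b \right)} = 39440$ ($q{\left(b \right)} = 40 \cdot 986 = 39440$)
$Z{\left(D,E \right)} = -252$
$Q = 39440$
$\sqrt{Q + Z{\left(\left(-124\right) 4,1017 \right)}} = \sqrt{39440 - 252} = \sqrt{39188} = 2 \sqrt{9797}$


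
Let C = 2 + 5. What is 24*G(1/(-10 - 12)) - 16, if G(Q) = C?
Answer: 152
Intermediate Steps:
C = 7
G(Q) = 7
24*G(1/(-10 - 12)) - 16 = 24*7 - 16 = 168 - 16 = 152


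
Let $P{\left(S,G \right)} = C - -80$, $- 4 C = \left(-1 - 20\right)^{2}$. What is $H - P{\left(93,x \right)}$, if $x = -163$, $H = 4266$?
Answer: $\frac{17185}{4} \approx 4296.3$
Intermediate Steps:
$C = - \frac{441}{4}$ ($C = - \frac{\left(-1 - 20\right)^{2}}{4} = - \frac{\left(-21\right)^{2}}{4} = \left(- \frac{1}{4}\right) 441 = - \frac{441}{4} \approx -110.25$)
$P{\left(S,G \right)} = - \frac{121}{4}$ ($P{\left(S,G \right)} = - \frac{441}{4} - -80 = - \frac{441}{4} + 80 = - \frac{121}{4}$)
$H - P{\left(93,x \right)} = 4266 - - \frac{121}{4} = 4266 + \frac{121}{4} = \frac{17185}{4}$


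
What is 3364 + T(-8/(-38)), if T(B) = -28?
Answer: 3336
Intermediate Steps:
3364 + T(-8/(-38)) = 3364 - 28 = 3336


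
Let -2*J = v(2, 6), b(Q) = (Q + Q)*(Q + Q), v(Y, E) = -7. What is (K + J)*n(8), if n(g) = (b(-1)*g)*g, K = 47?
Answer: 12928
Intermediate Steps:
b(Q) = 4*Q² (b(Q) = (2*Q)*(2*Q) = 4*Q²)
J = 7/2 (J = -½*(-7) = 7/2 ≈ 3.5000)
n(g) = 4*g² (n(g) = ((4*(-1)²)*g)*g = ((4*1)*g)*g = (4*g)*g = 4*g²)
(K + J)*n(8) = (47 + 7/2)*(4*8²) = 101*(4*64)/2 = (101/2)*256 = 12928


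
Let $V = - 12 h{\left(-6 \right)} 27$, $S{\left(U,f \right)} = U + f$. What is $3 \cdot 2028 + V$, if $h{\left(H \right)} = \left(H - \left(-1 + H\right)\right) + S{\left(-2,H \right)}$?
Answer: $8352$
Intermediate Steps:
$h{\left(H \right)} = -1 + H$ ($h{\left(H \right)} = \left(H - \left(-1 + H\right)\right) + \left(-2 + H\right) = 1 + \left(-2 + H\right) = -1 + H$)
$V = 2268$ ($V = - 12 \left(-1 - 6\right) 27 = \left(-12\right) \left(-7\right) 27 = 84 \cdot 27 = 2268$)
$3 \cdot 2028 + V = 3 \cdot 2028 + 2268 = 6084 + 2268 = 8352$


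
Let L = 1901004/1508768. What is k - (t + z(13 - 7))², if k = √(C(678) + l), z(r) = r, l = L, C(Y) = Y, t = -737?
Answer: -534361 + √24160225143246/188596 ≈ -5.3434e+5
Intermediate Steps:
L = 475251/377192 (L = 1901004*(1/1508768) = 475251/377192 ≈ 1.2600)
l = 475251/377192 ≈ 1.2600
k = √24160225143246/188596 (k = √(678 + 475251/377192) = √(256211427/377192) = √24160225143246/188596 ≈ 26.063)
k - (t + z(13 - 7))² = √24160225143246/188596 - (-737 + (13 - 7))² = √24160225143246/188596 - (-737 + 6)² = √24160225143246/188596 - 1*(-731)² = √24160225143246/188596 - 1*534361 = √24160225143246/188596 - 534361 = -534361 + √24160225143246/188596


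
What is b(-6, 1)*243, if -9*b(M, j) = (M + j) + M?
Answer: 297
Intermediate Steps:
b(M, j) = -2*M/9 - j/9 (b(M, j) = -((M + j) + M)/9 = -(j + 2*M)/9 = -2*M/9 - j/9)
b(-6, 1)*243 = (-2/9*(-6) - ⅑*1)*243 = (4/3 - ⅑)*243 = (11/9)*243 = 297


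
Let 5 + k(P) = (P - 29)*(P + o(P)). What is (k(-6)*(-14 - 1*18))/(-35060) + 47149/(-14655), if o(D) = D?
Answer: -72921277/25690215 ≈ -2.8385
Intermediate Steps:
k(P) = -5 + 2*P*(-29 + P) (k(P) = -5 + (P - 29)*(P + P) = -5 + (-29 + P)*(2*P) = -5 + 2*P*(-29 + P))
(k(-6)*(-14 - 1*18))/(-35060) + 47149/(-14655) = ((-5 - 58*(-6) + 2*(-6)**2)*(-14 - 1*18))/(-35060) + 47149/(-14655) = ((-5 + 348 + 2*36)*(-14 - 18))*(-1/35060) + 47149*(-1/14655) = ((-5 + 348 + 72)*(-32))*(-1/35060) - 47149/14655 = (415*(-32))*(-1/35060) - 47149/14655 = -13280*(-1/35060) - 47149/14655 = 664/1753 - 47149/14655 = -72921277/25690215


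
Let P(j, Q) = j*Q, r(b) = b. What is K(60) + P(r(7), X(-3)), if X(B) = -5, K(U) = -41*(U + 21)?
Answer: -3356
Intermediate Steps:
K(U) = -861 - 41*U (K(U) = -41*(21 + U) = -861 - 41*U)
P(j, Q) = Q*j
K(60) + P(r(7), X(-3)) = (-861 - 41*60) - 5*7 = (-861 - 2460) - 35 = -3321 - 35 = -3356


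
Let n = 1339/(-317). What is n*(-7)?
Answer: 9373/317 ≈ 29.568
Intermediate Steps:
n = -1339/317 (n = 1339*(-1/317) = -1339/317 ≈ -4.2240)
n*(-7) = -1339/317*(-7) = 9373/317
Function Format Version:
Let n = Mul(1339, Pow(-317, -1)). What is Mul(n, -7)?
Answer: Rational(9373, 317) ≈ 29.568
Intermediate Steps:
n = Rational(-1339, 317) (n = Mul(1339, Rational(-1, 317)) = Rational(-1339, 317) ≈ -4.2240)
Mul(n, -7) = Mul(Rational(-1339, 317), -7) = Rational(9373, 317)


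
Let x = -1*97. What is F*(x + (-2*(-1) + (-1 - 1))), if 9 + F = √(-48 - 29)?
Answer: 873 - 97*I*√77 ≈ 873.0 - 851.17*I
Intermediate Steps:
x = -97
F = -9 + I*√77 (F = -9 + √(-48 - 29) = -9 + √(-77) = -9 + I*√77 ≈ -9.0 + 8.775*I)
F*(x + (-2*(-1) + (-1 - 1))) = (-9 + I*√77)*(-97 + (-2*(-1) + (-1 - 1))) = (-9 + I*√77)*(-97 + (2 - 2)) = (-9 + I*√77)*(-97 + 0) = (-9 + I*√77)*(-97) = 873 - 97*I*√77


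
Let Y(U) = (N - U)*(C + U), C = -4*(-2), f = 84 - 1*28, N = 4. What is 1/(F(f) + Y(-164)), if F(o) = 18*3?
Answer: -1/26154 ≈ -3.8235e-5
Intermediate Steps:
f = 56 (f = 84 - 28 = 56)
F(o) = 54
C = 8
Y(U) = (4 - U)*(8 + U)
1/(F(f) + Y(-164)) = 1/(54 + (32 - 1*(-164)² - 4*(-164))) = 1/(54 + (32 - 1*26896 + 656)) = 1/(54 + (32 - 26896 + 656)) = 1/(54 - 26208) = 1/(-26154) = -1/26154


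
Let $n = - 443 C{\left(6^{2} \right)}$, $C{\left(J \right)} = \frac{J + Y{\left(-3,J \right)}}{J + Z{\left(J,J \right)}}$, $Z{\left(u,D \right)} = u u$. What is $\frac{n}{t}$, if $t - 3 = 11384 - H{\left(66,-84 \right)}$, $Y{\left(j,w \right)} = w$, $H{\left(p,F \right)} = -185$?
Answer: $- \frac{443}{214082} \approx -0.0020693$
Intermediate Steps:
$Z{\left(u,D \right)} = u^{2}$
$C{\left(J \right)} = \frac{2 J}{J + J^{2}}$ ($C{\left(J \right)} = \frac{J + J}{J + J^{2}} = \frac{2 J}{J + J^{2}}$)
$n = - \frac{886}{37}$ ($n = - 443 \frac{2}{1 + 6^{2}} = - 443 \frac{2}{1 + 36} = - 443 \cdot \frac{2}{37} = - 443 \cdot 2 \cdot \frac{1}{37} = \left(-443\right) \frac{2}{37} = - \frac{886}{37} \approx -23.946$)
$t = 11572$ ($t = 3 + \left(11384 - -185\right) = 3 + \left(11384 + 185\right) = 3 + 11569 = 11572$)
$\frac{n}{t} = - \frac{886}{37 \cdot 11572} = \left(- \frac{886}{37}\right) \frac{1}{11572} = - \frac{443}{214082}$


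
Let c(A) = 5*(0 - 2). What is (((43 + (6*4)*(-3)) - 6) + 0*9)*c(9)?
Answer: 350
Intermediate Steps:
c(A) = -10 (c(A) = 5*(-2) = -10)
(((43 + (6*4)*(-3)) - 6) + 0*9)*c(9) = (((43 + (6*4)*(-3)) - 6) + 0*9)*(-10) = (((43 + 24*(-3)) - 6) + 0)*(-10) = (((43 - 72) - 6) + 0)*(-10) = ((-29 - 6) + 0)*(-10) = (-35 + 0)*(-10) = -35*(-10) = 350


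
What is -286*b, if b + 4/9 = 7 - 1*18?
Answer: 29458/9 ≈ 3273.1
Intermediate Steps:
b = -103/9 (b = -4/9 + (7 - 1*18) = -4/9 + (7 - 18) = -4/9 - 11 = -103/9 ≈ -11.444)
-286*b = -286*(-103/9) = 29458/9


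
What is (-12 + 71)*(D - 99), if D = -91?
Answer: -11210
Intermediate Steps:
(-12 + 71)*(D - 99) = (-12 + 71)*(-91 - 99) = 59*(-190) = -11210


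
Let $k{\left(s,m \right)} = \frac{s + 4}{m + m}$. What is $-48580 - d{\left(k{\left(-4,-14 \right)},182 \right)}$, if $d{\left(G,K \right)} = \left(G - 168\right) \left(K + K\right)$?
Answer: $12572$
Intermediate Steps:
$k{\left(s,m \right)} = \frac{4 + s}{2 m}$
$d{\left(G,K \right)} = 2 K \left(-168 + G\right)$ ($d{\left(G,K \right)} = \left(G - 168\right) 2 K = \left(-168 + G\right) 2 K = 2 K \left(-168 + G\right)$)
$-48580 - d{\left(k{\left(-4,-14 \right)},182 \right)} = -48580 - 2 \cdot 182 \left(-168 + \frac{4 - 4}{2 \left(-14\right)}\right) = -48580 - 2 \cdot 182 \left(-168 + \frac{1}{2} \left(- \frac{1}{14}\right) 0\right) = -48580 - 2 \cdot 182 \left(-168 + 0\right) = -48580 - 2 \cdot 182 \left(-168\right) = -48580 - -61152 = -48580 + 61152 = 12572$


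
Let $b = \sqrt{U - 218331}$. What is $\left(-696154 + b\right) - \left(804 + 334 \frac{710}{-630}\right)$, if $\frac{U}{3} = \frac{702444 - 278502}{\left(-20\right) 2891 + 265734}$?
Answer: $- \frac{43884640}{63} + \frac{3 i \sqrt{262161071069142}}{103957} \approx -6.9658 \cdot 10^{5} + 467.25 i$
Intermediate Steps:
$U = \frac{635913}{103957}$ ($U = 3 \frac{702444 - 278502}{\left(-20\right) 2891 + 265734} = 3 \frac{423942}{-57820 + 265734} = 3 \cdot \frac{423942}{207914} = 3 \cdot 423942 \cdot \frac{1}{207914} = 3 \cdot \frac{211971}{103957} = \frac{635913}{103957} \approx 6.1171$)
$b = \frac{3 i \sqrt{262161071069142}}{103957}$ ($b = \sqrt{\frac{635913}{103957} - 218331} = \sqrt{- \frac{22696399854}{103957}} = \frac{3 i \sqrt{262161071069142}}{103957} \approx 467.25 i$)
$\left(-696154 + b\right) - \left(804 + 334 \frac{710}{-630}\right) = \left(-696154 + \frac{3 i \sqrt{262161071069142}}{103957}\right) - \left(804 + 334 \frac{710}{-630}\right) = \left(-696154 + \frac{3 i \sqrt{262161071069142}}{103957}\right) - \left(804 + 334 \cdot 710 \left(- \frac{1}{630}\right)\right) = \left(-696154 + \frac{3 i \sqrt{262161071069142}}{103957}\right) - \frac{26938}{63} = - \frac{43884640}{63} + \frac{3 i \sqrt{262161071069142}}{103957}$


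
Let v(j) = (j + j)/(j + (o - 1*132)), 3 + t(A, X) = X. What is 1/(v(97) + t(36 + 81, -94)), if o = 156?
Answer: -121/11543 ≈ -0.010483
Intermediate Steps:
t(A, X) = -3 + X
v(j) = 2*j/(24 + j) (v(j) = (j + j)/(j + (156 - 1*132)) = (2*j)/(j + (156 - 132)) = (2*j)/(j + 24) = (2*j)/(24 + j) = 2*j/(24 + j))
1/(v(97) + t(36 + 81, -94)) = 1/(2*97/(24 + 97) + (-3 - 94)) = 1/(2*97/121 - 97) = 1/(2*97*(1/121) - 97) = 1/(194/121 - 97) = 1/(-11543/121) = -121/11543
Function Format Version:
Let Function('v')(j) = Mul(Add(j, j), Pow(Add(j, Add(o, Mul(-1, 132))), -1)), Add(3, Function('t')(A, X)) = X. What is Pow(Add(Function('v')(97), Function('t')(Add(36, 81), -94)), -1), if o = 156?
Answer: Rational(-121, 11543) ≈ -0.010483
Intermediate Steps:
Function('t')(A, X) = Add(-3, X)
Function('v')(j) = Mul(2, j, Pow(Add(24, j), -1)) (Function('v')(j) = Mul(Add(j, j), Pow(Add(j, Add(156, Mul(-1, 132))), -1)) = Mul(Mul(2, j), Pow(Add(j, Add(156, -132)), -1)) = Mul(Mul(2, j), Pow(Add(j, 24), -1)) = Mul(Mul(2, j), Pow(Add(24, j), -1)) = Mul(2, j, Pow(Add(24, j), -1)))
Pow(Add(Function('v')(97), Function('t')(Add(36, 81), -94)), -1) = Pow(Add(Mul(2, 97, Pow(Add(24, 97), -1)), Add(-3, -94)), -1) = Pow(Add(Mul(2, 97, Pow(121, -1)), -97), -1) = Pow(Add(Mul(2, 97, Rational(1, 121)), -97), -1) = Pow(Add(Rational(194, 121), -97), -1) = Pow(Rational(-11543, 121), -1) = Rational(-121, 11543)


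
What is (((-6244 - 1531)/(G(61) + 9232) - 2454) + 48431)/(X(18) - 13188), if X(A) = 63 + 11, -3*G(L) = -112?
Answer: -1278505091/364674112 ≈ -3.5059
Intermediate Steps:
G(L) = 112/3 (G(L) = -⅓*(-112) = 112/3)
X(A) = 74
(((-6244 - 1531)/(G(61) + 9232) - 2454) + 48431)/(X(18) - 13188) = (((-6244 - 1531)/(112/3 + 9232) - 2454) + 48431)/(74 - 13188) = ((-7775/27808/3 - 2454) + 48431)/(-13114) = ((-7775*3/27808 - 2454) + 48431)*(-1/13114) = ((-23325/27808 - 2454) + 48431)*(-1/13114) = (-68264157/27808 + 48431)*(-1/13114) = (1278505091/27808)*(-1/13114) = -1278505091/364674112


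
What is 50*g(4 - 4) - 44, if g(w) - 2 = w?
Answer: 56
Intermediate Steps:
g(w) = 2 + w
50*g(4 - 4) - 44 = 50*(2 + (4 - 4)) - 44 = 50*(2 + 0) - 44 = 50*2 - 44 = 100 - 44 = 56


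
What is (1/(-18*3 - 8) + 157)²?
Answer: 94731289/3844 ≈ 24644.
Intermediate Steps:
(1/(-18*3 - 8) + 157)² = (1/(-54 - 8) + 157)² = (1/(-62) + 157)² = (-1/62 + 157)² = (9733/62)² = 94731289/3844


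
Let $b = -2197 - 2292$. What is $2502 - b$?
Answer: $6991$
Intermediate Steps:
$b = -4489$ ($b = -2197 - 2292 = -4489$)
$2502 - b = 2502 - -4489 = 2502 + 4489 = 6991$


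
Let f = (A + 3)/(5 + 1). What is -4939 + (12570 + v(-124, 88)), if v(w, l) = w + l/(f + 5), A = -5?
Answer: 52681/7 ≈ 7525.9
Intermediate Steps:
f = -⅓ (f = (-5 + 3)/(5 + 1) = -2/6 = -2*⅙ = -⅓ ≈ -0.33333)
v(w, l) = w + 3*l/14 (v(w, l) = w + l/(-⅓ + 5) = w + l/(14/3) = w + 3*l/14)
-4939 + (12570 + v(-124, 88)) = -4939 + (12570 + (-124 + (3/14)*88)) = -4939 + (12570 + (-124 + 132/7)) = -4939 + (12570 - 736/7) = -4939 + 87254/7 = 52681/7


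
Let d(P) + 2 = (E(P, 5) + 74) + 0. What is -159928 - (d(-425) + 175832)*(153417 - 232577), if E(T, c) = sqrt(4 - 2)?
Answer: 13924400712 + 79160*sqrt(2) ≈ 1.3925e+10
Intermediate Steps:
E(T, c) = sqrt(2)
d(P) = 72 + sqrt(2) (d(P) = -2 + ((sqrt(2) + 74) + 0) = -2 + ((74 + sqrt(2)) + 0) = -2 + (74 + sqrt(2)) = 72 + sqrt(2))
-159928 - (d(-425) + 175832)*(153417 - 232577) = -159928 - ((72 + sqrt(2)) + 175832)*(153417 - 232577) = -159928 - (175904 + sqrt(2))*(-79160) = -159928 - (-13924560640 - 79160*sqrt(2)) = -159928 + (13924560640 + 79160*sqrt(2)) = 13924400712 + 79160*sqrt(2)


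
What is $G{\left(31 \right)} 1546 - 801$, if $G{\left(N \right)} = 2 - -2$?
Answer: $5383$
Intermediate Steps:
$G{\left(N \right)} = 4$ ($G{\left(N \right)} = 2 + 2 = 4$)
$G{\left(31 \right)} 1546 - 801 = 4 \cdot 1546 - 801 = 6184 - 801 = 5383$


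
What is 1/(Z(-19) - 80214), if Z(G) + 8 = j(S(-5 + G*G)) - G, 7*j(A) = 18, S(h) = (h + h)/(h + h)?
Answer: -7/561403 ≈ -1.2469e-5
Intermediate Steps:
S(h) = 1 (S(h) = (2*h)/((2*h)) = (2*h)*(1/(2*h)) = 1)
j(A) = 18/7 (j(A) = (1/7)*18 = 18/7)
Z(G) = -38/7 - G (Z(G) = -8 + (18/7 - G) = -38/7 - G)
1/(Z(-19) - 80214) = 1/((-38/7 - 1*(-19)) - 80214) = 1/((-38/7 + 19) - 80214) = 1/(95/7 - 80214) = 1/(-561403/7) = -7/561403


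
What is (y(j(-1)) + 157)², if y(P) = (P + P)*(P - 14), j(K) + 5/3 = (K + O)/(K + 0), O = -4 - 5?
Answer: 316969/81 ≈ 3913.2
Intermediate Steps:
O = -9
j(K) = -5/3 + (-9 + K)/K (j(K) = -5/3 + (K - 9)/(K + 0) = -5/3 + (-9 + K)/K)
y(P) = 2*P*(-14 + P) (y(P) = (2*P)*(-14 + P) = 2*P*(-14 + P))
(y(j(-1)) + 157)² = (2*(-⅔ - 9/(-1))*(-14 + (-⅔ - 9/(-1))) + 157)² = (2*(-⅔ - 9*(-1))*(-14 + (-⅔ - 9*(-1))) + 157)² = (2*(-⅔ + 9)*(-14 + (-⅔ + 9)) + 157)² = (2*(25/3)*(-14 + 25/3) + 157)² = (2*(25/3)*(-17/3) + 157)² = (-850/9 + 157)² = (563/9)² = 316969/81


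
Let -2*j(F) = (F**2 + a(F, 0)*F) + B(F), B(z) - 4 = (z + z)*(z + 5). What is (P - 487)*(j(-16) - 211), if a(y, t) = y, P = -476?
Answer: 621135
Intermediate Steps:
B(z) = 4 + 2*z*(5 + z) (B(z) = 4 + (z + z)*(z + 5) = 4 + (2*z)*(5 + z) = 4 + 2*z*(5 + z))
j(F) = -2 - 5*F - 2*F**2 (j(F) = -((F**2 + F*F) + (4 + 2*F**2 + 10*F))/2 = -((F**2 + F**2) + (4 + 2*F**2 + 10*F))/2 = -(2*F**2 + (4 + 2*F**2 + 10*F))/2 = -(4 + 4*F**2 + 10*F)/2 = -2 - 5*F - 2*F**2)
(P - 487)*(j(-16) - 211) = (-476 - 487)*((-2 - 5*(-16) - 2*(-16)**2) - 211) = -963*((-2 + 80 - 2*256) - 211) = -963*((-2 + 80 - 512) - 211) = -963*(-434 - 211) = -963*(-645) = 621135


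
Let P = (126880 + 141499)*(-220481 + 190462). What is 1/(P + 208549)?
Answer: -1/8056260652 ≈ -1.2413e-10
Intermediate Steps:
P = -8056469201 (P = 268379*(-30019) = -8056469201)
1/(P + 208549) = 1/(-8056469201 + 208549) = 1/(-8056260652) = -1/8056260652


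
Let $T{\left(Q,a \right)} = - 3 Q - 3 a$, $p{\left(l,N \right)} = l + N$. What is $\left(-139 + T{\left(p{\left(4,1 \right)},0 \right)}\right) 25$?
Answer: $-3850$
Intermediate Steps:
$p{\left(l,N \right)} = N + l$
$\left(-139 + T{\left(p{\left(4,1 \right)},0 \right)}\right) 25 = \left(-139 - 3 \left(1 + 4\right)\right) 25 = \left(-139 + \left(\left(-3\right) 5 + 0\right)\right) 25 = \left(-139 + \left(-15 + 0\right)\right) 25 = \left(-139 - 15\right) 25 = \left(-154\right) 25 = -3850$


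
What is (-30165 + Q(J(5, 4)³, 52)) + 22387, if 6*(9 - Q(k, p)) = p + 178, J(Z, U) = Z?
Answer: -23422/3 ≈ -7807.3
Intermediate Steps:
Q(k, p) = -62/3 - p/6 (Q(k, p) = 9 - (p + 178)/6 = 9 - (178 + p)/6 = 9 + (-89/3 - p/6) = -62/3 - p/6)
(-30165 + Q(J(5, 4)³, 52)) + 22387 = (-30165 + (-62/3 - ⅙*52)) + 22387 = (-30165 + (-62/3 - 26/3)) + 22387 = (-30165 - 88/3) + 22387 = -90583/3 + 22387 = -23422/3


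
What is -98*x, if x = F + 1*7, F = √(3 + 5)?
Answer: -686 - 196*√2 ≈ -963.19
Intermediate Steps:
F = 2*√2 (F = √8 = 2*√2 ≈ 2.8284)
x = 7 + 2*√2 (x = 2*√2 + 1*7 = 2*√2 + 7 = 7 + 2*√2 ≈ 9.8284)
-98*x = -98*(7 + 2*√2) = -686 - 196*√2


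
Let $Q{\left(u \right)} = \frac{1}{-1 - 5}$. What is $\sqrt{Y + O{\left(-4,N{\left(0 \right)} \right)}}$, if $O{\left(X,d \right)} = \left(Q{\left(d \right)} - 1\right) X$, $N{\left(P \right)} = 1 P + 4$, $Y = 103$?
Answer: $\frac{\sqrt{969}}{3} \approx 10.376$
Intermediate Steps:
$N{\left(P \right)} = 4 + P$ ($N{\left(P \right)} = P + 4 = 4 + P$)
$Q{\left(u \right)} = - \frac{1}{6}$ ($Q{\left(u \right)} = \frac{1}{-6} = - \frac{1}{6}$)
$O{\left(X,d \right)} = - \frac{7 X}{6}$ ($O{\left(X,d \right)} = \left(- \frac{1}{6} - 1\right) X = - \frac{7 X}{6}$)
$\sqrt{Y + O{\left(-4,N{\left(0 \right)} \right)}} = \sqrt{103 - - \frac{14}{3}} = \sqrt{103 + \frac{14}{3}} = \sqrt{\frac{323}{3}} = \frac{\sqrt{969}}{3}$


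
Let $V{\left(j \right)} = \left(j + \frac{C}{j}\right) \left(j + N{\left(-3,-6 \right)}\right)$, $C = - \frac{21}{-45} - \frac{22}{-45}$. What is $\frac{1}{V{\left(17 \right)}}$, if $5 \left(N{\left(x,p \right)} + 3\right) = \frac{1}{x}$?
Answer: $\frac{11475}{2727032} \approx 0.0042079$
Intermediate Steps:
$N{\left(x,p \right)} = -3 + \frac{1}{5 x}$
$C = \frac{43}{45}$ ($C = \left(-21\right) \left(- \frac{1}{45}\right) - - \frac{22}{45} = \frac{7}{15} + \frac{22}{45} = \frac{43}{45} \approx 0.95556$)
$V{\left(j \right)} = \left(- \frac{46}{15} + j\right) \left(j + \frac{43}{45 j}\right)$ ($V{\left(j \right)} = \left(j + \frac{43}{45 j}\right) \left(j - \left(3 - \frac{1}{5 \left(-3\right)}\right)\right) = \left(j + \frac{43}{45 j}\right) \left(j + \left(-3 + \frac{1}{5} \left(- \frac{1}{3}\right)\right)\right) = \left(j + \frac{43}{45 j}\right) \left(j - \frac{46}{15}\right) = \left(j + \frac{43}{45 j}\right) \left(- \frac{46}{15} + j\right) = \left(- \frac{46}{15} + j\right) \left(j + \frac{43}{45 j}\right)$)
$\frac{1}{V{\left(17 \right)}} = \frac{1}{\frac{43}{45} + 17^{2} - \frac{1978}{675 \cdot 17} - \frac{782}{15}} = \frac{1}{\frac{43}{45} + 289 - \frac{1978}{11475} - \frac{782}{15}} = \frac{1}{\frac{2727032}{11475}} = \frac{11475}{2727032}$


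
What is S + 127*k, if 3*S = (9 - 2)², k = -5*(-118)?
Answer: 224839/3 ≈ 74946.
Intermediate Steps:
k = 590
S = 49/3 (S = (9 - 2)²/3 = (⅓)*7² = (⅓)*49 = 49/3 ≈ 16.333)
S + 127*k = 49/3 + 127*590 = 49/3 + 74930 = 224839/3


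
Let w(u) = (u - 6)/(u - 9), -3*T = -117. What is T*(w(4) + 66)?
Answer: 12948/5 ≈ 2589.6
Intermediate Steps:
T = 39 (T = -⅓*(-117) = 39)
w(u) = (-6 + u)/(-9 + u)
T*(w(4) + 66) = 39*((-6 + 4)/(-9 + 4) + 66) = 39*(-2/(-5) + 66) = 39*(-⅕*(-2) + 66) = 39*(⅖ + 66) = 39*(332/5) = 12948/5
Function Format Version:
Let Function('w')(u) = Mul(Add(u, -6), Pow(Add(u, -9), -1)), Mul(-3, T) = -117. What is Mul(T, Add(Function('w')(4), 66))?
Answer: Rational(12948, 5) ≈ 2589.6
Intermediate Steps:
T = 39 (T = Mul(Rational(-1, 3), -117) = 39)
Function('w')(u) = Mul(Pow(Add(-9, u), -1), Add(-6, u)) (Function('w')(u) = Mul(Add(-6, u), Pow(Add(-9, u), -1)) = Mul(Pow(Add(-9, u), -1), Add(-6, u)))
Mul(T, Add(Function('w')(4), 66)) = Mul(39, Add(Mul(Pow(Add(-9, 4), -1), Add(-6, 4)), 66)) = Mul(39, Add(Mul(Pow(-5, -1), -2), 66)) = Mul(39, Add(Mul(Rational(-1, 5), -2), 66)) = Mul(39, Add(Rational(2, 5), 66)) = Mul(39, Rational(332, 5)) = Rational(12948, 5)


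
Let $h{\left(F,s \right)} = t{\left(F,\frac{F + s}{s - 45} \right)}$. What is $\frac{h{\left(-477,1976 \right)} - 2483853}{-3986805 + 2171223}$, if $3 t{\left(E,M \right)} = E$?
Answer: $\frac{414002}{302597} \approx 1.3682$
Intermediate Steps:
$t{\left(E,M \right)} = \frac{E}{3}$
$h{\left(F,s \right)} = \frac{F}{3}$
$\frac{h{\left(-477,1976 \right)} - 2483853}{-3986805 + 2171223} = \frac{\frac{1}{3} \left(-477\right) - 2483853}{-3986805 + 2171223} = \frac{-159 - 2483853}{-1815582} = \left(-2484012\right) \left(- \frac{1}{1815582}\right) = \frac{414002}{302597}$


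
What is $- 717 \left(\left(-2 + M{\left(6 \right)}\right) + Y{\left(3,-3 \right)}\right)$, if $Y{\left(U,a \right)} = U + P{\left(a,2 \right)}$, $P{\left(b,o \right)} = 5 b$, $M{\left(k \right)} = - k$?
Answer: $14340$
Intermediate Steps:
$Y{\left(U,a \right)} = U + 5 a$
$- 717 \left(\left(-2 + M{\left(6 \right)}\right) + Y{\left(3,-3 \right)}\right) = - 717 \left(\left(-2 - 6\right) + \left(3 + 5 \left(-3\right)\right)\right) = - 717 \left(\left(-2 - 6\right) + \left(3 - 15\right)\right) = - 717 \left(-8 - 12\right) = \left(-717\right) \left(-20\right) = 14340$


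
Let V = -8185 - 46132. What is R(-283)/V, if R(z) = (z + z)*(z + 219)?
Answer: -36224/54317 ≈ -0.66690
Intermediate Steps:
V = -54317
R(z) = 2*z*(219 + z) (R(z) = (2*z)*(219 + z) = 2*z*(219 + z))
R(-283)/V = (2*(-283)*(219 - 283))/(-54317) = (2*(-283)*(-64))*(-1/54317) = 36224*(-1/54317) = -36224/54317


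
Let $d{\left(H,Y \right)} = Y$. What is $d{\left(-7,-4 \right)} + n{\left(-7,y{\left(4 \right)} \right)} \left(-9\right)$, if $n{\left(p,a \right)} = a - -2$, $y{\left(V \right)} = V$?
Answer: $-58$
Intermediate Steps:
$n{\left(p,a \right)} = 2 + a$ ($n{\left(p,a \right)} = a + 2 = 2 + a$)
$d{\left(-7,-4 \right)} + n{\left(-7,y{\left(4 \right)} \right)} \left(-9\right) = -4 + \left(2 + 4\right) \left(-9\right) = -4 + 6 \left(-9\right) = -4 - 54 = -58$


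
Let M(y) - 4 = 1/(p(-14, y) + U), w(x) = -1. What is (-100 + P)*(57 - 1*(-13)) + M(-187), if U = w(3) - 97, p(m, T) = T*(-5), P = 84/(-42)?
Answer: -5972831/837 ≈ -7136.0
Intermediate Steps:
P = -2 (P = 84*(-1/42) = -2)
p(m, T) = -5*T
U = -98 (U = -1 - 97 = -98)
M(y) = 4 + 1/(-98 - 5*y) (M(y) = 4 + 1/(-5*y - 98) = 4 + 1/(-98 - 5*y))
(-100 + P)*(57 - 1*(-13)) + M(-187) = (-100 - 2)*(57 - 1*(-13)) + (391 + 20*(-187))/(98 + 5*(-187)) = -102*(57 + 13) + (391 - 3740)/(98 - 935) = -102*70 - 3349/(-837) = -7140 - 1/837*(-3349) = -7140 + 3349/837 = -5972831/837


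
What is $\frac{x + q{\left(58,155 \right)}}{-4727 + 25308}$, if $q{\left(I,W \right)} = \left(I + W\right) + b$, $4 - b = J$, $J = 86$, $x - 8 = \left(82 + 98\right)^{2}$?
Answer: $\frac{32539}{20581} \approx 1.581$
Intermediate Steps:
$x = 32408$ ($x = 8 + \left(82 + 98\right)^{2} = 8 + 180^{2} = 8 + 32400 = 32408$)
$b = -82$ ($b = 4 - 86 = -82$)
$q{\left(I,W \right)} = -82 + I + W$ ($q{\left(I,W \right)} = \left(I + W\right) - 82 = -82 + I + W$)
$\frac{x + q{\left(58,155 \right)}}{-4727 + 25308} = \frac{32408 + \left(-82 + 58 + 155\right)}{-4727 + 25308} = \frac{32408 + 131}{20581} = 32539 \cdot \frac{1}{20581} = \frac{32539}{20581}$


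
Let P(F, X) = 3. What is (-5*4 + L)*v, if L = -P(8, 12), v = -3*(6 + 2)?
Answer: 552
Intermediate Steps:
v = -24 (v = -3*8 = -24)
L = -3 (L = -1*3 = -3)
(-5*4 + L)*v = (-5*4 - 3)*(-24) = (-20 - 3)*(-24) = -23*(-24) = 552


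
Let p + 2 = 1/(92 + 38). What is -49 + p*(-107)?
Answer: 21343/130 ≈ 164.18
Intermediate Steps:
p = -259/130 (p = -2 + 1/(92 + 38) = -2 + 1/130 = -259/130 ≈ -1.9923)
-49 + p*(-107) = -49 - 259/130*(-107) = -49 + 27713/130 = 21343/130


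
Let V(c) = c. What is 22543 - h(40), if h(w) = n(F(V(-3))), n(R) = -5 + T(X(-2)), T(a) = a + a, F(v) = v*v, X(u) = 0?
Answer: 22548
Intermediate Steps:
F(v) = v²
T(a) = 2*a
n(R) = -5 (n(R) = -5 + 2*0 = -5 + 0 = -5)
h(w) = -5
22543 - h(40) = 22543 - 1*(-5) = 22543 + 5 = 22548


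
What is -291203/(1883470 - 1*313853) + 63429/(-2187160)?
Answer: -736466790173/3433003517720 ≈ -0.21453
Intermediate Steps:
-291203/(1883470 - 1*313853) + 63429/(-2187160) = -291203/(1883470 - 313853) + 63429*(-1/2187160) = -291203/1569617 - 63429/2187160 = -736466790173/3433003517720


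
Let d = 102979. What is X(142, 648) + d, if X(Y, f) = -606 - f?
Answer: 101725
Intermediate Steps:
X(142, 648) + d = (-606 - 1*648) + 102979 = (-606 - 648) + 102979 = -1254 + 102979 = 101725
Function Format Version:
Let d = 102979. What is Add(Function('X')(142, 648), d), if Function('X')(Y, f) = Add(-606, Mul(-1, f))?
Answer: 101725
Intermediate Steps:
Add(Function('X')(142, 648), d) = Add(Add(-606, Mul(-1, 648)), 102979) = Add(Add(-606, -648), 102979) = Add(-1254, 102979) = 101725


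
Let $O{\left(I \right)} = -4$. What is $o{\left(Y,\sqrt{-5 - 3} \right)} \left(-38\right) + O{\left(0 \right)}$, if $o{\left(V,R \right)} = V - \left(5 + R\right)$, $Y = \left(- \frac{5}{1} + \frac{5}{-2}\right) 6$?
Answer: $1896 + 76 i \sqrt{2} \approx 1896.0 + 107.48 i$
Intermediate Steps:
$Y = -45$ ($Y = \left(\left(-5\right) 1 + 5 \left(- \frac{1}{2}\right)\right) 6 = \left(-5 - \frac{5}{2}\right) 6 = \left(- \frac{15}{2}\right) 6 = -45$)
$o{\left(V,R \right)} = -5 + V - R$
$o{\left(Y,\sqrt{-5 - 3} \right)} \left(-38\right) + O{\left(0 \right)} = \left(-5 - 45 - \sqrt{-5 - 3}\right) \left(-38\right) - 4 = \left(-5 - 45 - \sqrt{-8}\right) \left(-38\right) - 4 = \left(-5 - 45 - 2 i \sqrt{2}\right) \left(-38\right) - 4 = \left(-50 - 2 i \sqrt{2}\right) \left(-38\right) - 4 = \left(1900 + 76 i \sqrt{2}\right) - 4 = 1896 + 76 i \sqrt{2}$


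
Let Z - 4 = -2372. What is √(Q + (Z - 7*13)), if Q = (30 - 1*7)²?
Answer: I*√1930 ≈ 43.932*I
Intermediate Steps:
Q = 529 (Q = (30 - 7)² = 23² = 529)
Z = -2368 (Z = 4 - 2372 = -2368)
√(Q + (Z - 7*13)) = √(529 + (-2368 - 7*13)) = √(529 + (-2368 - 91)) = √(529 - 2459) = √(-1930) = I*√1930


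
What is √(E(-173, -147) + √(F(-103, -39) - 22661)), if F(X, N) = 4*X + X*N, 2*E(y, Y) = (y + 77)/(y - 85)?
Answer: 2*√(86 + 1849*I*√1191)/43 ≈ 8.3135 + 8.3023*I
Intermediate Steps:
E(y, Y) = (77 + y)/(2*(-85 + y)) (E(y, Y) = ((y + 77)/(y - 85))/2 = ((77 + y)/(-85 + y))/2 = (77 + y)/(2*(-85 + y)))
F(X, N) = 4*X + N*X
√(E(-173, -147) + √(F(-103, -39) - 22661)) = √((77 - 173)/(2*(-85 - 173)) + √(-103*(4 - 39) - 22661)) = √((½)*(-96)/(-258) + √(-103*(-35) - 22661)) = √((½)*(-1/258)*(-96) + √(3605 - 22661)) = √(8/43 + √(-19056)) = √(8/43 + 4*I*√1191)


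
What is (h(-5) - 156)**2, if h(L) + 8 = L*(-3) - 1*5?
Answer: 23716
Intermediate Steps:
h(L) = -13 - 3*L (h(L) = -8 + (L*(-3) - 1*5) = -8 + (-3*L - 5) = -8 + (-5 - 3*L) = -13 - 3*L)
(h(-5) - 156)**2 = ((-13 - 3*(-5)) - 156)**2 = ((-13 + 15) - 156)**2 = (2 - 156)**2 = (-154)**2 = 23716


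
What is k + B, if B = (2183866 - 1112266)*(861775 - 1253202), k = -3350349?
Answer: -419456523549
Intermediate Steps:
B = -419453173200 (B = 1071600*(-391427) = -419453173200)
k + B = -3350349 - 419453173200 = -419456523549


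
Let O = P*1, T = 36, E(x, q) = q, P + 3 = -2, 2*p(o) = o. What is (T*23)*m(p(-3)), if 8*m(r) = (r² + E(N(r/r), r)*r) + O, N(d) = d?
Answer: -207/4 ≈ -51.750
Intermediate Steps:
p(o) = o/2
P = -5 (P = -3 - 2 = -5)
O = -5 (O = -5*1 = -5)
m(r) = -5/8 + r²/4 (m(r) = ((r² + r*r) - 5)/8 = ((r² + r²) - 5)/8 = (2*r² - 5)/8 = (-5 + 2*r²)/8 = -5/8 + r²/4)
(T*23)*m(p(-3)) = (36*23)*(-5/8 + ((½)*(-3))²/4) = 828*(-5/8 + (-3/2)²/4) = 828*(-5/8 + (¼)*(9/4)) = 828*(-5/8 + 9/16) = 828*(-1/16) = -207/4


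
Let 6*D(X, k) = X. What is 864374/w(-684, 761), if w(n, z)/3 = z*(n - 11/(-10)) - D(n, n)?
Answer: -1234820/2226741 ≈ -0.55454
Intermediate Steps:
D(X, k) = X/6
w(n, z) = -n/2 + 3*z*(11/10 + n) (w(n, z) = 3*(z*(n - 11/(-10)) - n/6) = 3*(z*(n - 11*(-1/10)) - n/6) = 3*(z*(n + 11/10) - n/6) = 3*(z*(11/10 + n) - n/6) = 3*(-n/6 + z*(11/10 + n)) = -n/2 + 3*z*(11/10 + n))
864374/w(-684, 761) = 864374/(-1/2*(-684) + (33/10)*761 + 3*(-684)*761) = 864374/(342 + 25113/10 - 1561572) = 864374/(-15587187/10) = 864374*(-10/15587187) = -1234820/2226741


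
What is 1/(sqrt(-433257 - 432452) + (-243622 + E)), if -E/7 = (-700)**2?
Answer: -3673622/13495499464593 - I*sqrt(865709)/13495499464593 ≈ -2.7221e-7 - 6.8944e-11*I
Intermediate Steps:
E = -3430000 (E = -7*(-700)**2 = -7*490000 = -3430000)
1/(sqrt(-433257 - 432452) + (-243622 + E)) = 1/(sqrt(-433257 - 432452) + (-243622 - 3430000)) = 1/(sqrt(-865709) - 3673622) = 1/(I*sqrt(865709) - 3673622) = 1/(-3673622 + I*sqrt(865709))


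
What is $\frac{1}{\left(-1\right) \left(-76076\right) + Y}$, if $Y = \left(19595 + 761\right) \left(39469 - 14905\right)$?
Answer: $\frac{1}{500100860} \approx 1.9996 \cdot 10^{-9}$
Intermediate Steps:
$Y = 500024784$ ($Y = 20356 \cdot 24564 = 500024784$)
$\frac{1}{\left(-1\right) \left(-76076\right) + Y} = \frac{1}{\left(-1\right) \left(-76076\right) + 500024784} = \frac{1}{76076 + 500024784} = \frac{1}{500100860}$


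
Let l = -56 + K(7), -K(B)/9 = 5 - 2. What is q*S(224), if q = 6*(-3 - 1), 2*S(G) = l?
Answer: 996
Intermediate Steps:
K(B) = -27 (K(B) = -9*(5 - 2) = -9*3 = -27)
l = -83 (l = -56 - 27 = -83)
S(G) = -83/2 (S(G) = (½)*(-83) = -83/2)
q = -24 (q = 6*(-4) = -24)
q*S(224) = -24*(-83/2) = 996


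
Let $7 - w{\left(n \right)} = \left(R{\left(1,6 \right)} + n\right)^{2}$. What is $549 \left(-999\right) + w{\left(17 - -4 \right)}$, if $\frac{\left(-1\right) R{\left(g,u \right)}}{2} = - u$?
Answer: $-549533$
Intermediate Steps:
$R{\left(g,u \right)} = 2 u$ ($R{\left(g,u \right)} = - 2 \left(- u\right) = 2 u$)
$w{\left(n \right)} = 7 - \left(12 + n\right)^{2}$ ($w{\left(n \right)} = 7 - \left(2 \cdot 6 + n\right)^{2} = 7 - \left(12 + n\right)^{2}$)
$549 \left(-999\right) + w{\left(17 - -4 \right)} = 549 \left(-999\right) + \left(7 - \left(12 + \left(17 - -4\right)\right)^{2}\right) = -548451 + \left(7 - \left(12 + \left(17 + 4\right)\right)^{2}\right) = -548451 + \left(7 - \left(12 + 21\right)^{2}\right) = -548451 + \left(7 - 33^{2}\right) = -548451 + \left(7 - 1089\right) = -548451 - 1082 = -549533$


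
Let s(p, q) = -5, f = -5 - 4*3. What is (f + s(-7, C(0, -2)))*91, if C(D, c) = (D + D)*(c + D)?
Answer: -2002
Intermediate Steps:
C(D, c) = 2*D*(D + c) (C(D, c) = (2*D)*(D + c) = 2*D*(D + c))
f = -17 (f = -5 - 12 = -17)
(f + s(-7, C(0, -2)))*91 = (-17 - 5)*91 = -22*91 = -2002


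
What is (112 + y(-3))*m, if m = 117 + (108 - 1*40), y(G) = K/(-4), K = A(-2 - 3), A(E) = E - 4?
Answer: 84545/4 ≈ 21136.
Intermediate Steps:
A(E) = -4 + E
K = -9 (K = -4 + (-2 - 3) = -4 - 5 = -9)
y(G) = 9/4 (y(G) = -9/(-4) = -9*(-¼) = 9/4)
m = 185 (m = 117 + (108 - 40) = 117 + 68 = 185)
(112 + y(-3))*m = (112 + 9/4)*185 = (457/4)*185 = 84545/4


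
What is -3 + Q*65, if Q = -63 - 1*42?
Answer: -6828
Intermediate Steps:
Q = -105 (Q = -63 - 42 = -105)
-3 + Q*65 = -3 - 105*65 = -3 - 6825 = -6828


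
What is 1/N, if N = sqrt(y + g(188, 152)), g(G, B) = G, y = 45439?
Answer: sqrt(45627)/45627 ≈ 0.0046815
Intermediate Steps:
N = sqrt(45627) (N = sqrt(45439 + 188) = sqrt(45627) ≈ 213.60)
1/N = 1/(sqrt(45627)) = sqrt(45627)/45627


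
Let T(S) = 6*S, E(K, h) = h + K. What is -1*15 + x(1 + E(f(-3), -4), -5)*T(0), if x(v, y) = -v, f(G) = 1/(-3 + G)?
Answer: -15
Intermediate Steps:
E(K, h) = K + h
-1*15 + x(1 + E(f(-3), -4), -5)*T(0) = -1*15 + (-(1 + (1/(-3 - 3) - 4)))*(6*0) = -15 - (1 + (1/(-6) - 4))*0 = -15 - (1 + (-⅙ - 4))*0 = -15 - (1 - 25/6)*0 = -15 - 1*(-19/6)*0 = -15 + (19/6)*0 = -15 + 0 = -15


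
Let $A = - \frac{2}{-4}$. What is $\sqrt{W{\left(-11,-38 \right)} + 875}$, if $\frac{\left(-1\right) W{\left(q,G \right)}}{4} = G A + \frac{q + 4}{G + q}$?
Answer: $\frac{\sqrt{46571}}{7} \approx 30.829$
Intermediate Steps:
$A = \frac{1}{2}$ ($A = \left(-2\right) \left(- \frac{1}{4}\right) = \frac{1}{2} \approx 0.5$)
$W{\left(q,G \right)} = - 2 G - \frac{4 \left(4 + q\right)}{G + q}$ ($W{\left(q,G \right)} = - 4 \left(G \frac{1}{2} + \frac{q + 4}{G + q}\right) = - 4 \left(\frac{G}{2} + \frac{4 + q}{G + q}\right) = - 2 G - \frac{4 \left(4 + q\right)}{G + q}$)
$\sqrt{W{\left(-11,-38 \right)} + 875} = \sqrt{\frac{2 \left(-8 - \left(-38\right)^{2} - -22 - \left(-38\right) \left(-11\right)\right)}{-38 - 11} + 875} = \sqrt{\frac{2 \left(-8 - 1444 + 22 - 418\right)}{-49} + 875} = \sqrt{2 \left(- \frac{1}{49}\right) \left(-8 - 1444 + 22 - 418\right) + 875} = \sqrt{2 \left(- \frac{1}{49}\right) \left(-1848\right) + 875} = \sqrt{\frac{528}{7} + 875} = \sqrt{\frac{6653}{7}} = \frac{\sqrt{46571}}{7}$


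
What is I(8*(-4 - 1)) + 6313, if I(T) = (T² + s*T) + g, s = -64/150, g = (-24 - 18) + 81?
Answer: 119536/15 ≈ 7969.1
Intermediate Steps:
g = 39 (g = -42 + 81 = 39)
s = -32/75 (s = -64*1/150 = -32/75 ≈ -0.42667)
I(T) = 39 + T² - 32*T/75 (I(T) = (T² - 32*T/75) + 39 = 39 + T² - 32*T/75)
I(8*(-4 - 1)) + 6313 = (39 + (8*(-4 - 1))² - 256*(-4 - 1)/75) + 6313 = (39 + (8*(-5))² - 256*(-5)/75) + 6313 = (39 + (-40)² - 32/75*(-40)) + 6313 = (39 + 1600 + 256/15) + 6313 = 24841/15 + 6313 = 119536/15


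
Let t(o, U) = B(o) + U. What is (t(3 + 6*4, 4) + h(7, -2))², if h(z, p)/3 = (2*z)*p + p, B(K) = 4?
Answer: 6724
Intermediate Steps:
t(o, U) = 4 + U
h(z, p) = 3*p + 6*p*z (h(z, p) = 3*((2*z)*p + p) = 3*(2*p*z + p) = 3*(p + 2*p*z) = 3*p + 6*p*z)
(t(3 + 6*4, 4) + h(7, -2))² = ((4 + 4) + 3*(-2)*(1 + 2*7))² = (8 + 3*(-2)*(1 + 14))² = (8 + 3*(-2)*15)² = (8 - 90)² = (-82)² = 6724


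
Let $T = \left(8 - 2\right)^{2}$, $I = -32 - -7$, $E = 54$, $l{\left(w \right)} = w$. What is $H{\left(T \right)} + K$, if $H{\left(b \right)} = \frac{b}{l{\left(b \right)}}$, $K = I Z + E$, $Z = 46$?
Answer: $-1095$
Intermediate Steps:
$I = -25$ ($I = -32 + 7 = -25$)
$T = 36$ ($T = 6^{2} = 36$)
$K = -1096$ ($K = \left(-25\right) 46 + 54 = -1150 + 54 = -1096$)
$H{\left(b \right)} = 1$ ($H{\left(b \right)} = \frac{b}{b} = 1$)
$H{\left(T \right)} + K = 1 - 1096 = -1095$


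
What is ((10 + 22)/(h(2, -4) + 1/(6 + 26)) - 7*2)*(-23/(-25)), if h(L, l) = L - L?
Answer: 4646/5 ≈ 929.20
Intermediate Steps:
h(L, l) = 0
((10 + 22)/(h(2, -4) + 1/(6 + 26)) - 7*2)*(-23/(-25)) = ((10 + 22)/(0 + 1/(6 + 26)) - 7*2)*(-23/(-25)) = (32/(0 + 1/32) - 14)*(-23*(-1/25)) = (32/(0 + 1/32) - 14)*(23/25) = (32/(1/32) - 14)*(23/25) = (32*32 - 14)*(23/25) = (1024 - 14)*(23/25) = 1010*(23/25) = 4646/5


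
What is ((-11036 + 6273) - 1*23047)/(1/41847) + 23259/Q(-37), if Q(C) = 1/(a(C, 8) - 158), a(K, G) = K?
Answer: -1168300575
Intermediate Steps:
Q(C) = 1/(-158 + C) (Q(C) = 1/(C - 158) = 1/(-158 + C))
((-11036 + 6273) - 1*23047)/(1/41847) + 23259/Q(-37) = ((-11036 + 6273) - 1*23047)/(1/41847) + 23259/(1/(-158 - 37)) = (-4763 - 23047)/(1/41847) + 23259/(1/(-195)) = -27810*41847 + 23259/(-1/195) = -1163765070 + 23259*(-195) = -1163765070 - 4535505 = -1168300575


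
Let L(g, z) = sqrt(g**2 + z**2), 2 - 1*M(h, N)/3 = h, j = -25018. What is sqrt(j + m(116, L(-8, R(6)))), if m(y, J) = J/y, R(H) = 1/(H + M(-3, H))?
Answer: sqrt(-37114803432 + 3045*sqrt(1129))/1218 ≈ 158.17*I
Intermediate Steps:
M(h, N) = 6 - 3*h
R(H) = 1/(15 + H) (R(H) = 1/(H + (6 - 3*(-3))) = 1/(H + (6 + 9)) = 1/(H + 15) = 1/(15 + H))
sqrt(j + m(116, L(-8, R(6)))) = sqrt(-25018 + sqrt((-8)**2 + (1/(15 + 6))**2)/116) = sqrt(-25018 + sqrt(64 + (1/21)**2)*(1/116)) = sqrt(-25018 + sqrt(64 + 1/441)*(1/116)) = sqrt(-25018 + sqrt(28225/441)*(1/116)) = sqrt(-25018 + (5*sqrt(1129)/21)*(1/116)) = sqrt(-25018 + 5*sqrt(1129)/2436)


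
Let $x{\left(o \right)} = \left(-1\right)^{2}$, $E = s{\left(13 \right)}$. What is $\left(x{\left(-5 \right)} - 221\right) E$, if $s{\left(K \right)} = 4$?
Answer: $-880$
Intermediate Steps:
$E = 4$
$x{\left(o \right)} = 1$
$\left(x{\left(-5 \right)} - 221\right) E = \left(1 - 221\right) 4 = \left(-220\right) 4 = -880$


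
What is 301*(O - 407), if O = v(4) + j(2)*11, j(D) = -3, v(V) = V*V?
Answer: -127624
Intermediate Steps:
v(V) = V²
O = -17 (O = 4² - 3*11 = 16 - 33 = -17)
301*(O - 407) = 301*(-17 - 407) = 301*(-424) = -127624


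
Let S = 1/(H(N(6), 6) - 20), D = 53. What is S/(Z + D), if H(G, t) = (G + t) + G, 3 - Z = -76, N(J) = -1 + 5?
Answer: -1/792 ≈ -0.0012626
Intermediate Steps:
N(J) = 4
Z = 79 (Z = 3 - 1*(-76) = 3 + 76 = 79)
H(G, t) = t + 2*G
S = -⅙ (S = 1/((6 + 2*4) - 20) = 1/((6 + 8) - 20) = 1/(14 - 20) = 1/(-6) = -⅙ ≈ -0.16667)
S/(Z + D) = -1/(6*(79 + 53)) = -⅙/132 = -⅙*1/132 = -1/792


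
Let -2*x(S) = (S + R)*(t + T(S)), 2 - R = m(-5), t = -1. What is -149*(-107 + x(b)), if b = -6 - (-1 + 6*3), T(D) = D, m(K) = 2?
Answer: 57067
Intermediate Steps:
b = -23 (b = -6 - (-1 + 18) = -6 - 1*17 = -6 - 17 = -23)
R = 0 (R = 2 - 1*2 = 2 - 2 = 0)
x(S) = -S*(-1 + S)/2 (x(S) = -(S + 0)*(-1 + S)/2 = -S*(-1 + S)/2)
-149*(-107 + x(b)) = -149*(-107 + (1/2)*(-23)*(1 - 1*(-23))) = -149*(-107 + (1/2)*(-23)*(1 + 23)) = -149*(-107 + (1/2)*(-23)*24) = -149*(-107 - 276) = -149*(-383) = 57067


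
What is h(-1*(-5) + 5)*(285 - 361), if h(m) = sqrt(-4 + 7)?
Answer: -76*sqrt(3) ≈ -131.64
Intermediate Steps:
h(m) = sqrt(3)
h(-1*(-5) + 5)*(285 - 361) = sqrt(3)*(285 - 361) = sqrt(3)*(-76) = -76*sqrt(3)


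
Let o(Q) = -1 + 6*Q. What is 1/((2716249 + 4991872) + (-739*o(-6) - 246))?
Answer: 1/7735218 ≈ 1.2928e-7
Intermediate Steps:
1/((2716249 + 4991872) + (-739*o(-6) - 246)) = 1/((2716249 + 4991872) + (-739*(-1 + 6*(-6)) - 246)) = 1/(7708121 + (-739*(-1 - 36) - 246)) = 1/(7708121 + (-739*(-37) - 246)) = 1/(7708121 + (27343 - 246)) = 1/(7708121 + 27097) = 1/7735218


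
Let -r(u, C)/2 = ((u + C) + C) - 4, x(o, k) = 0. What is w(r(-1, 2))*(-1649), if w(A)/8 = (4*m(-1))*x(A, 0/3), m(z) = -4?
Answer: 0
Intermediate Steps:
r(u, C) = 8 - 4*C - 2*u (r(u, C) = -2*(((u + C) + C) - 4) = -2*(((C + u) + C) - 4) = -2*((u + 2*C) - 4) = -2*(-4 + u + 2*C) = 8 - 4*C - 2*u)
w(A) = 0 (w(A) = 8*((4*(-4))*0) = 8*(-16*0) = 8*0 = 0)
w(r(-1, 2))*(-1649) = 0*(-1649) = 0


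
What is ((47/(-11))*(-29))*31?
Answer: 42253/11 ≈ 3841.2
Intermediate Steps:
((47/(-11))*(-29))*31 = ((47*(-1/11))*(-29))*31 = -47/11*(-29)*31 = (1363/11)*31 = 42253/11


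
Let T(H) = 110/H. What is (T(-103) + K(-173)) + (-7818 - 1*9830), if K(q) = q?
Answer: -1835673/103 ≈ -17822.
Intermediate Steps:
(T(-103) + K(-173)) + (-7818 - 1*9830) = (110/(-103) - 173) + (-7818 - 1*9830) = (110*(-1/103) - 173) + (-7818 - 9830) = (-110/103 - 173) - 17648 = -17929/103 - 17648 = -1835673/103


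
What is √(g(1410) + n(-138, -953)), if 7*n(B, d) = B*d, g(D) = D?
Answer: 2*√247422/7 ≈ 142.12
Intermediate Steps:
n(B, d) = B*d/7 (n(B, d) = (B*d)/7 = B*d/7)
√(g(1410) + n(-138, -953)) = √(1410 + (⅐)*(-138)*(-953)) = √(1410 + 131514/7) = √(141384/7) = 2*√247422/7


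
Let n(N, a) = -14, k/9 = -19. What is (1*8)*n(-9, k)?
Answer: -112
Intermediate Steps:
k = -171 (k = 9*(-19) = -171)
(1*8)*n(-9, k) = (1*8)*(-14) = 8*(-14) = -112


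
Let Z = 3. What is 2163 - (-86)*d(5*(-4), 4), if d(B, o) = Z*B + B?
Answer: -4717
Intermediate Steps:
d(B, o) = 4*B (d(B, o) = 3*B + B = 4*B)
2163 - (-86)*d(5*(-4), 4) = 2163 - (-86)*4*(5*(-4)) = 2163 - (-86)*4*(-20) = 2163 - (-86)*(-80) = 2163 - 1*6880 = 2163 - 6880 = -4717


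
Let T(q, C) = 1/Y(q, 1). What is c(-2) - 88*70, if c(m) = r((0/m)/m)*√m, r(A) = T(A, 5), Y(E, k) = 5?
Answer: -6160 + I*√2/5 ≈ -6160.0 + 0.28284*I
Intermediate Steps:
T(q, C) = ⅕ (T(q, C) = 1/5 = ⅕)
r(A) = ⅕
c(m) = √m/5
c(-2) - 88*70 = √(-2)/5 - 88*70 = (I*√2)/5 - 6160 = I*√2/5 - 6160 = -6160 + I*√2/5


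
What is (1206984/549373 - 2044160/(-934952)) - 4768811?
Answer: -306179670072328051/64204673137 ≈ -4.7688e+6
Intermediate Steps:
(1206984/549373 - 2044160/(-934952)) - 4768811 = (1206984*(1/549373) - 2044160*(-1/934952)) - 4768811 = (1206984/549373 + 255520/116869) - 4768811 = 281434802056/64204673137 - 4768811 = -306179670072328051/64204673137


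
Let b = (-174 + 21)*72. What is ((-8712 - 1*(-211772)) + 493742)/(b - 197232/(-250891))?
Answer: -87410675291/1381809012 ≈ -63.258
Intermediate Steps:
b = -11016 (b = -153*72 = -11016)
((-8712 - 1*(-211772)) + 493742)/(b - 197232/(-250891)) = ((-8712 - 1*(-211772)) + 493742)/(-11016 - 197232/(-250891)) = ((-8712 + 211772) + 493742)/(-11016 - 197232*(-1/250891)) = (203060 + 493742)/(-11016 + 197232/250891) = 696802/(-2763618024/250891) = 696802*(-250891/2763618024) = -87410675291/1381809012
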